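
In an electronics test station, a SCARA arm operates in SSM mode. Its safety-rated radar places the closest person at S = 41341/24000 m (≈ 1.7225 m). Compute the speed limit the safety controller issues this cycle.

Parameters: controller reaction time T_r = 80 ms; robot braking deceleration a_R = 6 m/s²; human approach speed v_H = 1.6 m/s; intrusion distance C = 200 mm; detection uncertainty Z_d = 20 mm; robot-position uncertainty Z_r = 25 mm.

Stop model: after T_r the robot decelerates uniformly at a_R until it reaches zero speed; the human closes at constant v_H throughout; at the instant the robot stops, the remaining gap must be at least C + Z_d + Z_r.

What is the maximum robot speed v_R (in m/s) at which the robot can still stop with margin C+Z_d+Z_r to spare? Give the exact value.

v_R_max = 49/20 m/s = 2.4500 m/s

quadratic (1/12)·v² + (26/75)·v + (-32389/24000) = 0
  disc = (26/75)² − 4·(1/12)·(-32389/24000) = 22801/40000 ; √disc = 151/200
  v_R = (−(26/75) + 151/200) / (2·(1/12)) = 49/20 m/s
check:
T_s = v_R/a_R = (49/20)/6 = 0.4083 s
reaction-phase robot travel = 2.4500·0.0800 = 0.1960 m
braking distance = 2.4500²/(2·6.0000) = 0.5002 m
human closes 1.6000·0.4883 = 0.7813 m
margins: 0.2000+0.0200+0.0250 = 0.2450 m
sum ≈ 0.1960+0.5002+0.7813+0.2450 ≈ 1.7225 m = S ✓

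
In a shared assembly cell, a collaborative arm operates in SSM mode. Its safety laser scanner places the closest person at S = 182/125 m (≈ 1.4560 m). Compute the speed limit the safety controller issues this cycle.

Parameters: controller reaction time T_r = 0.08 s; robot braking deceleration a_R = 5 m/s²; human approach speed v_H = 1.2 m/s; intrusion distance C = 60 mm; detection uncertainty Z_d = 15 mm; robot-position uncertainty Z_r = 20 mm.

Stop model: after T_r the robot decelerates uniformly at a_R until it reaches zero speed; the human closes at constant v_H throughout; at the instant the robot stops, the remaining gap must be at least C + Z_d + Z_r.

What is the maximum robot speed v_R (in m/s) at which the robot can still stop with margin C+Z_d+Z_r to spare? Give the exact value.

quadratic (1/10)·v² + (8/25)·v + (-253/200) = 0
  disc = (8/25)² − 4·(1/10)·(-253/200) = 1521/2500 ; √disc = 39/50
  v_R = (−(8/25) + 39/50) / (2·(1/10)) = 23/10 m/s
check:
braking lasts T_s = (23/10)/5 = 0.4600 s
robot covers v_R·T_r = 2.3000·0.0800 = 0.1840 m before braking
robot covers 2.3000·0.4600 − ½·5.0000·0.4600² = 0.5290 m while stopping
human over T_r+T_s: 1.2000·(0.0800+0.4600) = 0.6480 m
C+Z_d+Z_r = 0.0600+0.0150+0.0200 = 0.0950 m
sum ≈ 0.1840+0.5290+0.6480+0.0950 ≈ 1.4560 m = S ✓

v_R_max = 23/10 m/s = 2.3000 m/s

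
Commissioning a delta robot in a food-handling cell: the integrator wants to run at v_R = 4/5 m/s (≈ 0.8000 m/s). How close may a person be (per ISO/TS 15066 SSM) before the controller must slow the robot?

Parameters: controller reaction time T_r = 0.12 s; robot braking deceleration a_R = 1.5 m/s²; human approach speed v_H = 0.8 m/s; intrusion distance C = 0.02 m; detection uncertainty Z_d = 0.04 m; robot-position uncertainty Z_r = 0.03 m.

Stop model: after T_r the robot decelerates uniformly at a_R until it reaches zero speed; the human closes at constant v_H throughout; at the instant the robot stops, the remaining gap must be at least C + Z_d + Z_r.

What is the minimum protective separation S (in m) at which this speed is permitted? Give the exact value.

stop time T_s = (4/5)/(3/2) = 0.5333 s
reaction-phase robot travel = 0.8000·0.1200 = 0.0960 m
robot covers 0.8000·0.5333 − ½·1.5000·0.5333² = 0.2133 m while stopping
human over T_r+T_s: 0.8000·(0.1200+0.5333) = 0.5227 m
margins: 0.0200+0.0400+0.0300 = 0.0900 m
S_min ≈ 0.0960+0.2133+0.5227+0.0900  ⇒  S_min = 461/500 m

S_min = 461/500 m = 0.9220 m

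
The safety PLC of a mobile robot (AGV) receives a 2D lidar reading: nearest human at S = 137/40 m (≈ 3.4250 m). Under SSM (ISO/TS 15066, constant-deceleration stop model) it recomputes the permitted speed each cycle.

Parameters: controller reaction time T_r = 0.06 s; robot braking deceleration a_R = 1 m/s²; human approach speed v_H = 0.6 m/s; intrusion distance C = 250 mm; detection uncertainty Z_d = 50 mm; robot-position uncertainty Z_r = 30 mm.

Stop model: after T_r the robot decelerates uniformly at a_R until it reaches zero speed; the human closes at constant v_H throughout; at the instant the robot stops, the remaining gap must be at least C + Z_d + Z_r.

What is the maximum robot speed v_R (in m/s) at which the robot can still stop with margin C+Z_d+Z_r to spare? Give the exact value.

v_R_max = 19/10 m/s = 1.9000 m/s

quadratic (1/2)·v² + (33/50)·v + (-3059/1000) = 0
  disc = (33/50)² − 4·(1/2)·(-3059/1000) = 4096/625 ; √disc = 64/25
  v_R = (−(33/50) + 64/25) / (2·(1/2)) = 19/10 m/s
check:
stop time T_s = (19/10)/1 = 1.9000 s
robot in T_r: 1.9000·0.0600 = 0.1140 m
robot under decel: 1.9000²/(2·1.0000) = 1.8050 m
human over T_r+T_s: 0.6000·(0.0600+1.9000) = 1.1760 m
margins: 0.2500+0.0500+0.0300 = 0.3300 m
sum ≈ 0.1140+1.8050+1.1760+0.3300 ≈ 3.4250 m = S ✓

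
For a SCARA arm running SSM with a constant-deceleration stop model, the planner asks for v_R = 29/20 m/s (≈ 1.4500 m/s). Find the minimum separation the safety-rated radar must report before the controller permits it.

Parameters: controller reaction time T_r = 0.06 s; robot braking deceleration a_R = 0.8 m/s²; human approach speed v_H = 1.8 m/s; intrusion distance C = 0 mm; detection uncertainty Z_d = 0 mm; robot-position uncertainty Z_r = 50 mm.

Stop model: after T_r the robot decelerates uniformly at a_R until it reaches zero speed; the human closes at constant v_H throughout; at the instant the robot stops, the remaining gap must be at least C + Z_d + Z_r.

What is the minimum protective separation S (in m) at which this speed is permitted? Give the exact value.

S_min = 15429/3200 m = 4.8216 m

braking lasts T_s = (29/20)/(4/5) = 1.8125 s
robot covers v_R·T_r = 1.4500·0.0600 = 0.0870 m before braking
robot covers 1.4500·1.8125 − ½·0.8000·1.8125² = 1.3141 m while stopping
human closes 1.8000·1.8725 = 3.3705 m
residual clearance needed = 0.0000+0.0000+0.0500 = 0.0500 m
S_min ≈ 0.0870+1.3141+3.3705+0.0500  ⇒  S_min = 15429/3200 m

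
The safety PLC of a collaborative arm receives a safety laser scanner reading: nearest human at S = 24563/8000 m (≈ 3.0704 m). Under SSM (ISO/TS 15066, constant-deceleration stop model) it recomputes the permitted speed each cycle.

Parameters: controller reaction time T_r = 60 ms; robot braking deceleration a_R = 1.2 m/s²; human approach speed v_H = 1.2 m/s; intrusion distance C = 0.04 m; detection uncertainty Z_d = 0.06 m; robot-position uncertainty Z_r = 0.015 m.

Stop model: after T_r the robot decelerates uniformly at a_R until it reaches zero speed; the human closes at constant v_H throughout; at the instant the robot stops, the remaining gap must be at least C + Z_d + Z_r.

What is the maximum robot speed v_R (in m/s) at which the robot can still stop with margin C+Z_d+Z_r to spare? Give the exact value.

collect terms ⇒ (5/12)·v_R² + (53/50)·v_R + (-23067/8000) = 0
  disc = (53/50)² − 4·(5/12)·(-23067/8000) = 237169/40000 ; √disc = 487/200
  v_R = (−(53/50) + 487/200) / (2·(5/12)) = 33/20 m/s
check:
T_s = v_R/a_R = (33/20)/(6/5) = 1.3750 s
robot covers v_R·T_r = 1.6500·0.0600 = 0.0990 m before braking
robot covers 1.6500·1.3750 − ½·1.2000·1.3750² = 1.1344 m while stopping
human closes 1.2000·1.4350 = 1.7220 m
margins: 0.0400+0.0600+0.0150 = 0.1150 m
sum ≈ 0.0990+1.1344+1.7220+0.1150 ≈ 3.0704 m = S ✓

v_R_max = 33/20 m/s = 1.6500 m/s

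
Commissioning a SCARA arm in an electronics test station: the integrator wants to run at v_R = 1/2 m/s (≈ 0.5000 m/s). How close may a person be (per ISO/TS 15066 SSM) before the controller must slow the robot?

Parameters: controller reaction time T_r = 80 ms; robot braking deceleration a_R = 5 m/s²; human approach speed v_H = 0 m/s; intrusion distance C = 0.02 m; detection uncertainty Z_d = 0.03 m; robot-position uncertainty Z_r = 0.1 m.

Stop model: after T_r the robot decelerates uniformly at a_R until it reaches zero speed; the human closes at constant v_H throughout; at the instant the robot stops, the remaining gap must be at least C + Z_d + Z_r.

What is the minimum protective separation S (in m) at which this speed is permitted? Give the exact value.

S_min = 43/200 m = 0.2150 m

stop time T_s = (1/2)/5 = 0.1000 s
robot in T_r: 0.5000·0.0800 = 0.0400 m
braking distance = 0.5000²/(2·5.0000) = 0.0250 m
human closes 0.0000·0.1800 = 0.0000 m
margins: 0.0200+0.0300+0.1000 = 0.1500 m
S_min ≈ 0.0400+0.0250+0.0000+0.1500  ⇒  S_min = 43/200 m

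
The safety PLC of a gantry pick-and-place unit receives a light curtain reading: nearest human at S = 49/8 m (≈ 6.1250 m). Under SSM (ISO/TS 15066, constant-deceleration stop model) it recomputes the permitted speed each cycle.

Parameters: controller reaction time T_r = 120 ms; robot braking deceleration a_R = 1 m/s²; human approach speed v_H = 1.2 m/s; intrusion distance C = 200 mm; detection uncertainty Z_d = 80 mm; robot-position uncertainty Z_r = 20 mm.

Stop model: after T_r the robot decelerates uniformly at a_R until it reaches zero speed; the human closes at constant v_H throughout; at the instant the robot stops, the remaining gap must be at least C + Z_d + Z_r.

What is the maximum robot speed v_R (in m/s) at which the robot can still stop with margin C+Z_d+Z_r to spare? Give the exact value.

v_R_max = 23/10 m/s = 2.3000 m/s

at the boundary: (1/2)·v² + (33/25)·v + (-5681/1000) = 0
  disc = (33/25)² − 4·(1/2)·(-5681/1000) = 32761/2500 ; √disc = 181/50
  v_R = (−(33/25) + 181/50) / (2·(1/2)) = 23/10 m/s
check:
stop time T_s = (23/10)/1 = 2.3000 s
robot in T_r: 2.3000·0.1200 = 0.2760 m
robot under decel: 2.3000²/(2·1.0000) = 2.6450 m
human over T_r+T_s: 1.2000·(0.1200+2.3000) = 2.9040 m
C+Z_d+Z_r = 0.2000+0.0800+0.0200 = 0.3000 m
sum ≈ 0.2760+2.6450+2.9040+0.3000 ≈ 6.1250 m = S ✓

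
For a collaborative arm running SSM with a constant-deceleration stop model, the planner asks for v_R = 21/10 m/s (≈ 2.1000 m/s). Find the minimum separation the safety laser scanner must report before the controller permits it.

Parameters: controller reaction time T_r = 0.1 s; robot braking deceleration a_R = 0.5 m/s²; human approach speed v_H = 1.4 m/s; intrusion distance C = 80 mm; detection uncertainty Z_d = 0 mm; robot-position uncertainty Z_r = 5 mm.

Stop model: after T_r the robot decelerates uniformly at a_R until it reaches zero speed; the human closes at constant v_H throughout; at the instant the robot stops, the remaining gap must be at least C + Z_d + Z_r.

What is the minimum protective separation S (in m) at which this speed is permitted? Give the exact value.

S_min = 429/40 m = 10.7250 m

stop time T_s = (21/10)/(1/2) = 4.2000 s
robot in T_r: 2.1000·0.1000 = 0.2100 m
robot covers 2.1000·4.2000 − ½·0.5000·4.2000² = 4.4100 m while stopping
human closes 1.4000·4.3000 = 6.0200 m
residual clearance needed = 0.0800+0.0000+0.0050 = 0.0850 m
S_min ≈ 0.2100+4.4100+6.0200+0.0850  ⇒  S_min = 429/40 m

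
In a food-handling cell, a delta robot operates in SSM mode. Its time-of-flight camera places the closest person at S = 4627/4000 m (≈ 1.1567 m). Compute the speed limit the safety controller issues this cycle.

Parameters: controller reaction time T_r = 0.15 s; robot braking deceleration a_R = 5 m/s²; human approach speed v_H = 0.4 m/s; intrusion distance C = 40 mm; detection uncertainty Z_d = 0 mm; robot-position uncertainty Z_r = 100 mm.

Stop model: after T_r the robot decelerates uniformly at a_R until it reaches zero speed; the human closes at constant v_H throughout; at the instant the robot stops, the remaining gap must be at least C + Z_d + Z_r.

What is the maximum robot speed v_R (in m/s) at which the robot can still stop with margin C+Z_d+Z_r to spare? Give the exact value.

at the boundary: (1/10)·v² + (23/100)·v + (-3827/4000) = 0
  disc = (23/100)² − 4·(1/10)·(-3827/4000) = 1089/2500 ; √disc = 33/50
  v_R = (−(23/100) + 33/50) / (2·(1/10)) = 43/20 m/s
check:
T_s = v_R/a_R = (43/20)/5 = 0.4300 s
robot covers v_R·T_r = 2.1500·0.1500 = 0.3225 m before braking
robot covers 2.1500·0.4300 − ½·5.0000·0.4300² = 0.4622 m while stopping
human closes 0.4000·0.5800 = 0.2320 m
C+Z_d+Z_r = 0.0400+0.0000+0.1000 = 0.1400 m
sum ≈ 0.3225+0.4622+0.2320+0.1400 ≈ 1.1567 m = S ✓

v_R_max = 43/20 m/s = 2.1500 m/s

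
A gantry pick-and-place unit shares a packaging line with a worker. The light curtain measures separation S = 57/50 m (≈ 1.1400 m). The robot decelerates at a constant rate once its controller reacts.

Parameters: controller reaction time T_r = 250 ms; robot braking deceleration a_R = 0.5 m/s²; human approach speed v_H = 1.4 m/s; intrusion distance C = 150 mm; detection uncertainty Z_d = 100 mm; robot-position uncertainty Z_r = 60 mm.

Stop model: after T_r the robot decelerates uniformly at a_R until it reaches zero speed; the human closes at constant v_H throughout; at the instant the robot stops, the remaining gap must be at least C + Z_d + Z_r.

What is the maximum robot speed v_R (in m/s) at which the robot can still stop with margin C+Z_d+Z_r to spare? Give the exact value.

collect terms ⇒ (1)·v_R² + (61/20)·v_R + (-12/25) = 0
  disc = (61/20)² − 4·(1)·(-12/25) = 4489/400 ; √disc = 67/20
  v_R = (−(61/20) + 67/20) / (2·(1)) = 3/20 m/s
check:
stop time T_s = (3/20)/(1/2) = 0.3000 s
robot covers v_R·T_r = 0.1500·0.2500 = 0.0375 m before braking
robot under decel: 0.1500²/(2·0.5000) = 0.0225 m
human over T_r+T_s: 1.4000·(0.2500+0.3000) = 0.7700 m
residual clearance needed = 0.1500+0.1000+0.0600 = 0.3100 m
sum ≈ 0.0375+0.0225+0.7700+0.3100 ≈ 1.1400 m = S ✓

v_R_max = 3/20 m/s = 0.1500 m/s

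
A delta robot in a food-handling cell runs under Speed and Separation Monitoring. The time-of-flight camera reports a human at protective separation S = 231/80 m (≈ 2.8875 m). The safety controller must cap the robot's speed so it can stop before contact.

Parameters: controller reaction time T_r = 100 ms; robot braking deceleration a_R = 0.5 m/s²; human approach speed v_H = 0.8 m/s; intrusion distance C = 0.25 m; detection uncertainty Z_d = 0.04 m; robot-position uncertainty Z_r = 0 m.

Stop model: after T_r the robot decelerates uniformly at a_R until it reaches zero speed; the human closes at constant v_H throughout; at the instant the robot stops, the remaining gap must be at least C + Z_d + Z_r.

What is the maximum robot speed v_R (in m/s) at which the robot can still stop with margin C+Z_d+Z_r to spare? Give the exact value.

collect terms ⇒ (1)·v_R² + (17/10)·v_R + (-1007/400) = 0
  disc = (17/10)² − 4·(1)·(-1007/400) = 324/25 ; √disc = 18/5
  v_R = (−(17/10) + 18/5) / (2·(1)) = 19/20 m/s
check:
stop time T_s = (19/20)/(1/2) = 1.9000 s
robot in T_r: 0.9500·0.1000 = 0.0950 m
robot covers 0.9500·1.9000 − ½·0.5000·1.9000² = 0.9025 m while stopping
human over T_r+T_s: 0.8000·(0.1000+1.9000) = 1.6000 m
C+Z_d+Z_r = 0.2500+0.0400+0.0000 = 0.2900 m
sum ≈ 0.0950+0.9025+1.6000+0.2900 ≈ 2.8875 m = S ✓

v_R_max = 19/20 m/s = 0.9500 m/s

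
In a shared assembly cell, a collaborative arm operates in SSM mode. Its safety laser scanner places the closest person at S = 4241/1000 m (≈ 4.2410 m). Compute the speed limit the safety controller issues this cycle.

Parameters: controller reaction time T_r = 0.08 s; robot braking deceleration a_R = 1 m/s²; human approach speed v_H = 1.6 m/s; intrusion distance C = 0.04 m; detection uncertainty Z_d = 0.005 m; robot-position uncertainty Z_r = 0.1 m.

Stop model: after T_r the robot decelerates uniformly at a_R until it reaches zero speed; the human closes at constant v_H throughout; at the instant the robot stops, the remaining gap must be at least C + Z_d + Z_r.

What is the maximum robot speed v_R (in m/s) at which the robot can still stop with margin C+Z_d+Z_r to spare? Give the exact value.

at the boundary: (1/2)·v² + (42/25)·v + (-496/125) = 0
  disc = (42/25)² − 4·(1/2)·(-496/125) = 6724/625 ; √disc = 82/25
  v_R = (−(42/25) + 82/25) / (2·(1/2)) = 8/5 m/s
check:
T_s = v_R/a_R = (8/5)/1 = 1.6000 s
robot covers v_R·T_r = 1.6000·0.0800 = 0.1280 m before braking
braking distance = 1.6000²/(2·1.0000) = 1.2800 m
human over T_r+T_s: 1.6000·(0.0800+1.6000) = 2.6880 m
margins: 0.0400+0.0050+0.1000 = 0.1450 m
sum ≈ 0.1280+1.2800+2.6880+0.1450 ≈ 4.2410 m = S ✓

v_R_max = 8/5 m/s = 1.6000 m/s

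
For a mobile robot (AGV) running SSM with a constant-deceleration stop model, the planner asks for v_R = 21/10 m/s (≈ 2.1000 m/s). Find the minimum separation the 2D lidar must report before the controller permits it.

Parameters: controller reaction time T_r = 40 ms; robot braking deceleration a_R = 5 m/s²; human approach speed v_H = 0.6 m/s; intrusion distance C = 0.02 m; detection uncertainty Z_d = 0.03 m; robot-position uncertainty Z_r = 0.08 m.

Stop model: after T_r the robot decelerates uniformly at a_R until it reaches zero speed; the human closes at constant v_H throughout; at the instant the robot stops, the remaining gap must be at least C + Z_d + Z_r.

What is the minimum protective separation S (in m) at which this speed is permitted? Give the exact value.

braking lasts T_s = (21/10)/5 = 0.4200 s
reaction-phase robot travel = 2.1000·0.0400 = 0.0840 m
robot covers 2.1000·0.4200 − ½·5.0000·0.4200² = 0.4410 m while stopping
human closes 0.6000·0.4600 = 0.2760 m
C+Z_d+Z_r = 0.0200+0.0300+0.0800 = 0.1300 m
S_min ≈ 0.0840+0.4410+0.2760+0.1300  ⇒  S_min = 931/1000 m

S_min = 931/1000 m = 0.9310 m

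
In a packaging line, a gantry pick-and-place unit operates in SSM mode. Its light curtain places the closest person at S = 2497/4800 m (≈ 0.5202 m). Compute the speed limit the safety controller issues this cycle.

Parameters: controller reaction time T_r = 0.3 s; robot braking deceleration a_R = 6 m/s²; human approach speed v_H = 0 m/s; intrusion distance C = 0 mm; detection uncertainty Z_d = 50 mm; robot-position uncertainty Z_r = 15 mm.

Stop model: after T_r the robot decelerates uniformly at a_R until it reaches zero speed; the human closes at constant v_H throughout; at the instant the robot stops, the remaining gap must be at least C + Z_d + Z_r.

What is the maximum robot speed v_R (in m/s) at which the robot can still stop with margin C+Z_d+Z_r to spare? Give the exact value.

quadratic (1/12)·v² + (3/10)·v + (-437/960) = 0
  disc = (3/10)² − 4·(1/12)·(-437/960) = 3481/14400 ; √disc = 59/120
  v_R = (−(3/10) + 59/120) / (2·(1/12)) = 23/20 m/s
check:
T_s = v_R/a_R = (23/20)/6 = 0.1917 s
robot in T_r: 1.1500·0.3000 = 0.3450 m
braking distance = 1.1500²/(2·6.0000) = 0.1102 m
human over T_r+T_s: 0.0000·(0.3000+0.1917) = 0.0000 m
C+Z_d+Z_r = 0.0000+0.0500+0.0150 = 0.0650 m
sum ≈ 0.3450+0.1102+0.0000+0.0650 ≈ 0.5202 m = S ✓

v_R_max = 23/20 m/s = 1.1500 m/s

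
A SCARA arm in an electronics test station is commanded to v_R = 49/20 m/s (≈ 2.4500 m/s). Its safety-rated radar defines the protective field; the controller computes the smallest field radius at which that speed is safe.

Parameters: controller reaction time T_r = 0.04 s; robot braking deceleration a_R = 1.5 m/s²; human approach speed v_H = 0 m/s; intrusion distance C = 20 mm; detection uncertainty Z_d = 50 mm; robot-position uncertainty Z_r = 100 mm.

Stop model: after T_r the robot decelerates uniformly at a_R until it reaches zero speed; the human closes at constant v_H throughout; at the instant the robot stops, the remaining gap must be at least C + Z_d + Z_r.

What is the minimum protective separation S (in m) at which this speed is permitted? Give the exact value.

S_min = 13613/6000 m = 2.2688 m

braking lasts T_s = (49/20)/(3/2) = 1.6333 s
robot in T_r: 2.4500·0.0400 = 0.0980 m
braking distance = 2.4500²/(2·1.5000) = 2.0008 m
human closes 0.0000·1.6733 = 0.0000 m
C+Z_d+Z_r = 0.0200+0.0500+0.1000 = 0.1700 m
S_min ≈ 0.0980+2.0008+0.0000+0.1700  ⇒  S_min = 13613/6000 m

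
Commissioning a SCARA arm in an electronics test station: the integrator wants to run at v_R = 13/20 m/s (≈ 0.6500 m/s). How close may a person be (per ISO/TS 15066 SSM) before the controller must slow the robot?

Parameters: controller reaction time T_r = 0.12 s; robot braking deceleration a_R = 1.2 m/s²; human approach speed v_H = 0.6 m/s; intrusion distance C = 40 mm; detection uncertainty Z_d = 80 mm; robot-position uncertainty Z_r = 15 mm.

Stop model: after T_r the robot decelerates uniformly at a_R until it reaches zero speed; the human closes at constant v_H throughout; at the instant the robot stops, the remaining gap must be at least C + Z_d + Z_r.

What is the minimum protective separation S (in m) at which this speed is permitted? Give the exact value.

stop time T_s = (13/20)/(6/5) = 0.5417 s
robot in T_r: 0.6500·0.1200 = 0.0780 m
braking distance = 0.6500²/(2·1.2000) = 0.1760 m
human closes 0.6000·0.6617 = 0.3970 m
C+Z_d+Z_r = 0.0400+0.0800+0.0150 = 0.1350 m
S_min ≈ 0.0780+0.1760+0.3970+0.1350  ⇒  S_min = 3773/4800 m

S_min = 3773/4800 m = 0.7860 m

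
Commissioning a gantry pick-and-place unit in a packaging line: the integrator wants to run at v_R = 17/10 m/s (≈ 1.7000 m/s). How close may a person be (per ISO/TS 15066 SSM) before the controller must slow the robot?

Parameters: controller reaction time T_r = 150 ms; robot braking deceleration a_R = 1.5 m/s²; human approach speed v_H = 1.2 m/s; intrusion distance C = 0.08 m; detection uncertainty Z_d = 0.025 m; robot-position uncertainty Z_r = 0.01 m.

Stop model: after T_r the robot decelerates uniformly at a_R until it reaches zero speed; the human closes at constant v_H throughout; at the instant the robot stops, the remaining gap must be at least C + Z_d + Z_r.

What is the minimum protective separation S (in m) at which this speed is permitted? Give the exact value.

stop time T_s = (17/10)/(3/2) = 1.1333 s
reaction-phase robot travel = 1.7000·0.1500 = 0.2550 m
robot under decel: 1.7000²/(2·1.5000) = 0.9633 m
person approaches 1.2000·(0.1500+1.1333) = 1.5400 m
margins: 0.0800+0.0250+0.0100 = 0.1150 m
S_min ≈ 0.2550+0.9633+1.5400+0.1150  ⇒  S_min = 431/150 m

S_min = 431/150 m = 2.8733 m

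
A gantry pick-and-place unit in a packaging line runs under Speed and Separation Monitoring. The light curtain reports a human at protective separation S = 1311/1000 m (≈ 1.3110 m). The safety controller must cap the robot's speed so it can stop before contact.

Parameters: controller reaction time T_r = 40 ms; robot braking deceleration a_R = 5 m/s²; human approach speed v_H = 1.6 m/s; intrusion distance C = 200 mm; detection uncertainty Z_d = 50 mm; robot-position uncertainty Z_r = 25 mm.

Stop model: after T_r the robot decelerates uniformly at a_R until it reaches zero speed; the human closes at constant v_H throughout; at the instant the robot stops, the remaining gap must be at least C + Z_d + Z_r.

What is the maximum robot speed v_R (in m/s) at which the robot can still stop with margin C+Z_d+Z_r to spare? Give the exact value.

at the boundary: (1/10)·v² + (9/25)·v + (-243/250) = 0
  disc = (9/25)² − 4·(1/10)·(-243/250) = 324/625 ; √disc = 18/25
  v_R = (−(9/25) + 18/25) / (2·(1/10)) = 9/5 m/s
check:
T_s = v_R/a_R = (9/5)/5 = 0.3600 s
robot covers v_R·T_r = 1.8000·0.0400 = 0.0720 m before braking
braking distance = 1.8000²/(2·5.0000) = 0.3240 m
person approaches 1.6000·(0.0400+0.3600) = 0.6400 m
C+Z_d+Z_r = 0.2000+0.0500+0.0250 = 0.2750 m
sum ≈ 0.0720+0.3240+0.6400+0.2750 ≈ 1.3110 m = S ✓

v_R_max = 9/5 m/s = 1.8000 m/s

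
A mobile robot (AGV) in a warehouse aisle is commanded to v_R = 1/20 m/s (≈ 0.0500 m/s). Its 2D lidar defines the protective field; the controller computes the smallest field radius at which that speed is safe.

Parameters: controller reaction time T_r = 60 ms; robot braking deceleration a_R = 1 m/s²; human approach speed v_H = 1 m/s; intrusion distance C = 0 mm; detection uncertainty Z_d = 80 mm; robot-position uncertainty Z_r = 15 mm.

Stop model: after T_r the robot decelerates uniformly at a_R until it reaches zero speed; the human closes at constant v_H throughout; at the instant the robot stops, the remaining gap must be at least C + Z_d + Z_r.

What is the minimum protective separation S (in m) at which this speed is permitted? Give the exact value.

S_min = 837/4000 m = 0.2092 m

T_s = v_R/a_R = (1/20)/1 = 0.0500 s
robot in T_r: 0.0500·0.0600 = 0.0030 m
robot under decel: 0.0500²/(2·1.0000) = 0.0013 m
human closes 1.0000·0.1100 = 0.1100 m
C+Z_d+Z_r = 0.0000+0.0800+0.0150 = 0.0950 m
S_min ≈ 0.0030+0.0013+0.1100+0.0950  ⇒  S_min = 837/4000 m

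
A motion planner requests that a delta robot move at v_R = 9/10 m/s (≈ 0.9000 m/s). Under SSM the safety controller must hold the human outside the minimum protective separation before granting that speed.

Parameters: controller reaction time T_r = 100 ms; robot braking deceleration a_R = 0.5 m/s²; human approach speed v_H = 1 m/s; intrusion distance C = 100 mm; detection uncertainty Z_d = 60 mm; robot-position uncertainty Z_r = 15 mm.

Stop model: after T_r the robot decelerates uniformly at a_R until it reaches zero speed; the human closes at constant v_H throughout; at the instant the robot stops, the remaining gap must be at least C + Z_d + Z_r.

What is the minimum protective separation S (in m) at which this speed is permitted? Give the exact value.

T_s = v_R/a_R = (9/10)/(1/2) = 1.8000 s
reaction-phase robot travel = 0.9000·0.1000 = 0.0900 m
braking distance = 0.9000²/(2·0.5000) = 0.8100 m
human closes 1.0000·1.9000 = 1.9000 m
residual clearance needed = 0.1000+0.0600+0.0150 = 0.1750 m
S_min ≈ 0.0900+0.8100+1.9000+0.1750  ⇒  S_min = 119/40 m

S_min = 119/40 m = 2.9750 m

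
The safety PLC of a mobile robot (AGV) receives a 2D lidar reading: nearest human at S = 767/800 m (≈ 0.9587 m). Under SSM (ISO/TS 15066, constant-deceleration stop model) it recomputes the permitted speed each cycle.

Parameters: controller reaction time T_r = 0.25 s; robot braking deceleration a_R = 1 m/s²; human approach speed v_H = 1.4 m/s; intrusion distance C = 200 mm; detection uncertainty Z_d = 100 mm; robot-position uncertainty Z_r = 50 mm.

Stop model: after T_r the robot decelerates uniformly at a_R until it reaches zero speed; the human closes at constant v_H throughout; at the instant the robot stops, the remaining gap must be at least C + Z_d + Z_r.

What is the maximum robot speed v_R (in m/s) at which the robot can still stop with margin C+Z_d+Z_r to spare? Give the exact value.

v_R_max = 3/20 m/s = 0.1500 m/s

quadratic (1/2)·v² + (33/20)·v + (-207/800) = 0
  disc = (33/20)² − 4·(1/2)·(-207/800) = 81/25 ; √disc = 9/5
  v_R = (−(33/20) + 9/5) / (2·(1/2)) = 3/20 m/s
check:
stop time T_s = (3/20)/1 = 0.1500 s
reaction-phase robot travel = 0.1500·0.2500 = 0.0375 m
robot covers 0.1500·0.1500 − ½·1.0000·0.1500² = 0.0112 m while stopping
person approaches 1.4000·(0.2500+0.1500) = 0.5600 m
margins: 0.2000+0.1000+0.0500 = 0.3500 m
sum ≈ 0.0375+0.0112+0.5600+0.3500 ≈ 0.9587 m = S ✓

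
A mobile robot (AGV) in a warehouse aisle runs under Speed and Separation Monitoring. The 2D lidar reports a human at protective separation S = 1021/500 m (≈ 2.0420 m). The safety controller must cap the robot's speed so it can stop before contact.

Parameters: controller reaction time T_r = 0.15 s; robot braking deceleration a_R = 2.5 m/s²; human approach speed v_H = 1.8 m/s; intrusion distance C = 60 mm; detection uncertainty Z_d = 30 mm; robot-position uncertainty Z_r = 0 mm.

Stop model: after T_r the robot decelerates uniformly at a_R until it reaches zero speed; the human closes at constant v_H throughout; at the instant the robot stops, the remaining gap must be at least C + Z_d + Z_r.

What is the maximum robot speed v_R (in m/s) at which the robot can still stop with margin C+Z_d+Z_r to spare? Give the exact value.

collect terms ⇒ (1/5)·v_R² + (87/100)·v_R + (-841/500) = 0
  disc = (87/100)² − 4·(1/5)·(-841/500) = 841/400 ; √disc = 29/20
  v_R = (−(87/100) + 29/20) / (2·(1/5)) = 29/20 m/s
check:
braking lasts T_s = (29/20)/(5/2) = 0.5800 s
reaction-phase robot travel = 1.4500·0.1500 = 0.2175 m
robot under decel: 1.4500²/(2·2.5000) = 0.4205 m
person approaches 1.8000·(0.1500+0.5800) = 1.3140 m
margins: 0.0600+0.0300+0.0000 = 0.0900 m
sum ≈ 0.2175+0.4205+1.3140+0.0900 ≈ 2.0420 m = S ✓

v_R_max = 29/20 m/s = 1.4500 m/s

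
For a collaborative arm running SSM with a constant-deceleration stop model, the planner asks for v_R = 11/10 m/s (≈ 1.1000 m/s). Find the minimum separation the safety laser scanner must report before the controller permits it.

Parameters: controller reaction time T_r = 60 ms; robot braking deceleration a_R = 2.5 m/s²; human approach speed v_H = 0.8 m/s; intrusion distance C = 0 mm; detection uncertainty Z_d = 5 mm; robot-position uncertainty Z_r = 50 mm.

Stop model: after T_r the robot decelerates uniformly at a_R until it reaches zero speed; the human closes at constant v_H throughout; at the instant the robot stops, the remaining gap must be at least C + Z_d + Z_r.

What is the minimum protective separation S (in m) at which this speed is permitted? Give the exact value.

S_min = 763/1000 m = 0.7630 m

stop time T_s = (11/10)/(5/2) = 0.4400 s
reaction-phase robot travel = 1.1000·0.0600 = 0.0660 m
robot under decel: 1.1000²/(2·2.5000) = 0.2420 m
human closes 0.8000·0.5000 = 0.4000 m
C+Z_d+Z_r = 0.0000+0.0050+0.0500 = 0.0550 m
S_min ≈ 0.0660+0.2420+0.4000+0.0550  ⇒  S_min = 763/1000 m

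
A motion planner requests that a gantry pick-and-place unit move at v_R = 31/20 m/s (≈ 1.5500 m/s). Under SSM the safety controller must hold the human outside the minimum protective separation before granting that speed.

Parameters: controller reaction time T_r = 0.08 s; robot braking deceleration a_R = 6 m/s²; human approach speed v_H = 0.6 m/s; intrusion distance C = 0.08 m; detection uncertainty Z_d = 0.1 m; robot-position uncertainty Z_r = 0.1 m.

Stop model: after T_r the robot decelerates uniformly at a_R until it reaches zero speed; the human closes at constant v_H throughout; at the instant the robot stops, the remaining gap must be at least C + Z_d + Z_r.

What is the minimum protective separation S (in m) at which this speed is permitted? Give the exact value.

braking lasts T_s = (31/20)/6 = 0.2583 s
reaction-phase robot travel = 1.5500·0.0800 = 0.1240 m
braking distance = 1.5500²/(2·6.0000) = 0.2002 m
human closes 0.6000·0.3383 = 0.2030 m
margins: 0.0800+0.1000+0.1000 = 0.2800 m
S_min ≈ 0.1240+0.2002+0.2030+0.2800  ⇒  S_min = 19373/24000 m

S_min = 19373/24000 m = 0.8072 m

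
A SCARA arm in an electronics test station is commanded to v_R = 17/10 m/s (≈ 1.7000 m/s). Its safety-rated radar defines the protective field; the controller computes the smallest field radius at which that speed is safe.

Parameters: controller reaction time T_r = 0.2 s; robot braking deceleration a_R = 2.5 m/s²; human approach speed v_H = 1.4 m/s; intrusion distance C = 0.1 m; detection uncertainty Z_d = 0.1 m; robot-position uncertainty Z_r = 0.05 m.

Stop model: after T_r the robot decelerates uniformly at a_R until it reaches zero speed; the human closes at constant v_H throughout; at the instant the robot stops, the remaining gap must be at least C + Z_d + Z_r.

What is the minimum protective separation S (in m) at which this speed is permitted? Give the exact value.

braking lasts T_s = (17/10)/(5/2) = 0.6800 s
robot in T_r: 1.7000·0.2000 = 0.3400 m
braking distance = 1.7000²/(2·2.5000) = 0.5780 m
person approaches 1.4000·(0.2000+0.6800) = 1.2320 m
residual clearance needed = 0.1000+0.1000+0.0500 = 0.2500 m
S_min ≈ 0.3400+0.5780+1.2320+0.2500  ⇒  S_min = 12/5 m

S_min = 12/5 m = 2.4000 m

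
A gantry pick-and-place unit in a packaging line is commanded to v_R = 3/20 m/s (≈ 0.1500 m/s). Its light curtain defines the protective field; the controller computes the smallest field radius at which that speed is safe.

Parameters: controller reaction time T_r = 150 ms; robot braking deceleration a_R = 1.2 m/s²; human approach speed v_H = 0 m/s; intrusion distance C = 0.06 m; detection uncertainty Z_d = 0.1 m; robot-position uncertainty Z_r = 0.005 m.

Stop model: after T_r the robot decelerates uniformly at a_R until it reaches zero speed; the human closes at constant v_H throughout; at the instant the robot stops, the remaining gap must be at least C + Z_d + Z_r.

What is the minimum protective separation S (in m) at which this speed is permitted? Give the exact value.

S_min = 63/320 m = 0.1969 m

T_s = v_R/a_R = (3/20)/(6/5) = 0.1250 s
robot covers v_R·T_r = 0.1500·0.1500 = 0.0225 m before braking
robot under decel: 0.1500²/(2·1.2000) = 0.0094 m
person approaches 0.0000·(0.1500+0.1250) = 0.0000 m
C+Z_d+Z_r = 0.0600+0.1000+0.0050 = 0.1650 m
S_min ≈ 0.0225+0.0094+0.0000+0.1650  ⇒  S_min = 63/320 m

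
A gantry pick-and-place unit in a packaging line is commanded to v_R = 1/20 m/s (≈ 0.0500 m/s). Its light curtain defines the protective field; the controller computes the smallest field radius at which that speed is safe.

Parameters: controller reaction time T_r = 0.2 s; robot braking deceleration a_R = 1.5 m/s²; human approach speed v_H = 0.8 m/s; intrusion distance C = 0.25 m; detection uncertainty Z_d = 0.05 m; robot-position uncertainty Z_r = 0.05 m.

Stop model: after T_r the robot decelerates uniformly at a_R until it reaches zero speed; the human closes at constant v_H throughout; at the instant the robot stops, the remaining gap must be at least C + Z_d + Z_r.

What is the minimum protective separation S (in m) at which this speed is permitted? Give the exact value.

S_min = 219/400 m = 0.5475 m

T_s = v_R/a_R = (1/20)/(3/2) = 0.0333 s
robot covers v_R·T_r = 0.0500·0.2000 = 0.0100 m before braking
braking distance = 0.0500²/(2·1.5000) = 0.0008 m
human closes 0.8000·0.2333 = 0.1867 m
residual clearance needed = 0.2500+0.0500+0.0500 = 0.3500 m
S_min ≈ 0.0100+0.0008+0.1867+0.3500  ⇒  S_min = 219/400 m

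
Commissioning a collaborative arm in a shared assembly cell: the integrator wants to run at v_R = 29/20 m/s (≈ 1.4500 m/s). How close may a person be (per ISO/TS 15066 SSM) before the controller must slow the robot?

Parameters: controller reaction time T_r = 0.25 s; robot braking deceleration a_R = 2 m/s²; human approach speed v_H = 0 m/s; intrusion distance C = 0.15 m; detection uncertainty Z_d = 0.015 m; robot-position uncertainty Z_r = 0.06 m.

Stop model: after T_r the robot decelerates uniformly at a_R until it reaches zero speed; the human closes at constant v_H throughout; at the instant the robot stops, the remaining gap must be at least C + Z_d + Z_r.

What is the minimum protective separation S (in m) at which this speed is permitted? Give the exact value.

stop time T_s = (29/20)/2 = 0.7250 s
robot in T_r: 1.4500·0.2500 = 0.3625 m
robot under decel: 1.4500²/(2·2.0000) = 0.5256 m
human over T_r+T_s: 0.0000·(0.2500+0.7250) = 0.0000 m
margins: 0.1500+0.0150+0.0600 = 0.2250 m
S_min ≈ 0.3625+0.5256+0.0000+0.2250  ⇒  S_min = 1781/1600 m

S_min = 1781/1600 m = 1.1131 m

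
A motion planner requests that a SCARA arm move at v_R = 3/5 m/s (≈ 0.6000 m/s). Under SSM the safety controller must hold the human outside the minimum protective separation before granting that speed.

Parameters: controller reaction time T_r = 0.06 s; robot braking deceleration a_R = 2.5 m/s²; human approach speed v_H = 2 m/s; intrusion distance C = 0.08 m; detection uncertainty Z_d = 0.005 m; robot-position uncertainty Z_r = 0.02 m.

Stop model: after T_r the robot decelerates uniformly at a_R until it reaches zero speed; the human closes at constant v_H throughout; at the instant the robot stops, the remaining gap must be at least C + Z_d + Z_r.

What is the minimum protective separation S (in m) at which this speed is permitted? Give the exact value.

S_min = 813/1000 m = 0.8130 m

stop time T_s = (3/5)/(5/2) = 0.2400 s
reaction-phase robot travel = 0.6000·0.0600 = 0.0360 m
robot under decel: 0.6000²/(2·2.5000) = 0.0720 m
human closes 2.0000·0.3000 = 0.6000 m
C+Z_d+Z_r = 0.0800+0.0050+0.0200 = 0.1050 m
S_min ≈ 0.0360+0.0720+0.6000+0.1050  ⇒  S_min = 813/1000 m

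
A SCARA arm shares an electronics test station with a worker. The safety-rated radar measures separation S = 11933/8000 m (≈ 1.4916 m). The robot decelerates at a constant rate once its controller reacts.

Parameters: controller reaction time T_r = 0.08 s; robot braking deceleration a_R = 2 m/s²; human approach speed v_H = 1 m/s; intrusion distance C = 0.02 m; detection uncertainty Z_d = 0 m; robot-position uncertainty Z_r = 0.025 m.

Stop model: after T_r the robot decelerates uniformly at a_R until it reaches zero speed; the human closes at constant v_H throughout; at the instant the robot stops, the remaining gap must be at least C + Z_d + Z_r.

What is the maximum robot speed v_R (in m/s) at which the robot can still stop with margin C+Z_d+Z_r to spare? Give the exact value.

collect terms ⇒ (1/4)·v_R² + (29/50)·v_R + (-10933/8000) = 0
  disc = (29/50)² − 4·(1/4)·(-10933/8000) = 68121/40000 ; √disc = 261/200
  v_R = (−(29/50) + 261/200) / (2·(1/4)) = 29/20 m/s
check:
stop time T_s = (29/20)/2 = 0.7250 s
reaction-phase robot travel = 1.4500·0.0800 = 0.1160 m
robot covers 1.4500·0.7250 − ½·2.0000·0.7250² = 0.5256 m while stopping
person approaches 1.0000·(0.0800+0.7250) = 0.8050 m
margins: 0.0200+0.0000+0.0250 = 0.0450 m
sum ≈ 0.1160+0.5256+0.8050+0.0450 ≈ 1.4916 m = S ✓

v_R_max = 29/20 m/s = 1.4500 m/s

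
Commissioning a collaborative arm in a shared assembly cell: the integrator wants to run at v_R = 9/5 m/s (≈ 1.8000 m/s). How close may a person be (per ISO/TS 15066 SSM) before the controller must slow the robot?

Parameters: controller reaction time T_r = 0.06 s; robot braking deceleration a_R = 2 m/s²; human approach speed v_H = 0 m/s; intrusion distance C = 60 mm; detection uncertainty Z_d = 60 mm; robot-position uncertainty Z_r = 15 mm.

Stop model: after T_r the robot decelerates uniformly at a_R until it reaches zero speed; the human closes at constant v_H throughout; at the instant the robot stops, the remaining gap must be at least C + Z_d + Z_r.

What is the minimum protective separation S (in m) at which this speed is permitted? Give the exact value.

braking lasts T_s = (9/5)/2 = 0.9000 s
robot covers v_R·T_r = 1.8000·0.0600 = 0.1080 m before braking
braking distance = 1.8000²/(2·2.0000) = 0.8100 m
person approaches 0.0000·(0.0600+0.9000) = 0.0000 m
margins: 0.0600+0.0600+0.0150 = 0.1350 m
S_min ≈ 0.1080+0.8100+0.0000+0.1350  ⇒  S_min = 1053/1000 m

S_min = 1053/1000 m = 1.0530 m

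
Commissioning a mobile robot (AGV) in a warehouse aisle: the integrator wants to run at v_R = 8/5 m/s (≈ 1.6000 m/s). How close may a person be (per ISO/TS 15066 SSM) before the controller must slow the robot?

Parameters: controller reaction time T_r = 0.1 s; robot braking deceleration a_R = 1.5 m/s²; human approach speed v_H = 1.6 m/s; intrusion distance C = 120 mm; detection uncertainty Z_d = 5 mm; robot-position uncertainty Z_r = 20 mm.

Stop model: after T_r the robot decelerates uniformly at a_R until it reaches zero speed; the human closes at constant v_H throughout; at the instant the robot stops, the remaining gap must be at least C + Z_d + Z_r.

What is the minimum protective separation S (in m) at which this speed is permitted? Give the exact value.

stop time T_s = (8/5)/(3/2) = 1.0667 s
robot in T_r: 1.6000·0.1000 = 0.1600 m
robot under decel: 1.6000²/(2·1.5000) = 0.8533 m
person approaches 1.6000·(0.1000+1.0667) = 1.8667 m
margins: 0.1200+0.0050+0.0200 = 0.1450 m
S_min ≈ 0.1600+0.8533+1.8667+0.1450  ⇒  S_min = 121/40 m

S_min = 121/40 m = 3.0250 m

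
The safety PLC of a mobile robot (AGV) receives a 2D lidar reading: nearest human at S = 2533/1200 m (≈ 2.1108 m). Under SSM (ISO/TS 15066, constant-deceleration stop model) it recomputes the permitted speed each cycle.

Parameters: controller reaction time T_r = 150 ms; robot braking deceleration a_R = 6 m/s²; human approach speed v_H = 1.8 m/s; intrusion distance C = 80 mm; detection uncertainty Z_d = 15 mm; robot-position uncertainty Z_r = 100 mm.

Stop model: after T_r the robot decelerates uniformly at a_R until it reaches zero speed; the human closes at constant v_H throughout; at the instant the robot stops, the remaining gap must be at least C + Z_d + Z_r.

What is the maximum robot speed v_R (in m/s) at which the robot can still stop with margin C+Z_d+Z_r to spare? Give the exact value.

quadratic (1/12)·v² + (9/20)·v + (-79/48) = 0
  disc = (9/20)² − 4·(1/12)·(-79/48) = 169/225 ; √disc = 13/15
  v_R = (−(9/20) + 13/15) / (2·(1/12)) = 5/2 m/s
check:
stop time T_s = (5/2)/6 = 0.4167 s
robot in T_r: 2.5000·0.1500 = 0.3750 m
robot covers 2.5000·0.4167 − ½·6.0000·0.4167² = 0.5208 m while stopping
human over T_r+T_s: 1.8000·(0.1500+0.4167) = 1.0200 m
residual clearance needed = 0.0800+0.0150+0.1000 = 0.1950 m
sum ≈ 0.3750+0.5208+1.0200+0.1950 ≈ 2.1108 m = S ✓

v_R_max = 5/2 m/s = 2.5000 m/s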